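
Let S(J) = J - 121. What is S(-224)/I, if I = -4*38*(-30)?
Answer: -23/304 ≈ -0.075658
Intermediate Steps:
S(J) = -121 + J
I = 4560 (I = -152*(-30) = 4560)
S(-224)/I = (-121 - 224)/4560 = -345*1/4560 = -23/304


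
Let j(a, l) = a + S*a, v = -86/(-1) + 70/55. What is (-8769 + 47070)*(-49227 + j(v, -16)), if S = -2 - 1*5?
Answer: -20960490357/11 ≈ -1.9055e+9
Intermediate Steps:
S = -7 (S = -2 - 5 = -7)
v = 960/11 (v = -86*(-1) + 70*(1/55) = 86 + 14/11 = 960/11 ≈ 87.273)
j(a, l) = -6*a (j(a, l) = a - 7*a = -6*a)
(-8769 + 47070)*(-49227 + j(v, -16)) = (-8769 + 47070)*(-49227 - 6*960/11) = 38301*(-49227 - 5760/11) = 38301*(-547257/11) = -20960490357/11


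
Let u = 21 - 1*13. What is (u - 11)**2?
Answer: 9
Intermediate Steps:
u = 8 (u = 21 - 13 = 8)
(u - 11)**2 = (8 - 11)**2 = (-3)**2 = 9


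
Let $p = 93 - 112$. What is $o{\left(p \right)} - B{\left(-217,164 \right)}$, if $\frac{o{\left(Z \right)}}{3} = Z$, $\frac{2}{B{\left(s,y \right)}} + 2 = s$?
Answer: $- \frac{12481}{219} \approx -56.991$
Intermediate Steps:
$B{\left(s,y \right)} = \frac{2}{-2 + s}$
$p = -19$
$o{\left(Z \right)} = 3 Z$
$o{\left(p \right)} - B{\left(-217,164 \right)} = 3 \left(-19\right) - \frac{2}{-2 - 217} = -57 - \frac{2}{-219} = -57 - 2 \left(- \frac{1}{219}\right) = -57 - - \frac{2}{219} = -57 + \frac{2}{219} = - \frac{12481}{219}$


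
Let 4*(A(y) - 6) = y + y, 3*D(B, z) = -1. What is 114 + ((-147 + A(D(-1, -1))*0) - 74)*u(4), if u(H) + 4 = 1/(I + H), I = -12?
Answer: 8205/8 ≈ 1025.6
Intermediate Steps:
D(B, z) = -1/3 (D(B, z) = (1/3)*(-1) = -1/3)
A(y) = 6 + y/2 (A(y) = 6 + (y + y)/4 = 6 + (2*y)/4 = 6 + y/2)
u(H) = -4 + 1/(-12 + H)
114 + ((-147 + A(D(-1, -1))*0) - 74)*u(4) = 114 + ((-147 + (6 + (1/2)*(-1/3))*0) - 74)*((49 - 4*4)/(-12 + 4)) = 114 + ((-147 + (6 - 1/6)*0) - 74)*((49 - 16)/(-8)) = 114 + ((-147 + (35/6)*0) - 74)*(-1/8*33) = 114 + ((-147 + 0) - 74)*(-33/8) = 114 + (-147 - 74)*(-33/8) = 114 - 221*(-33/8) = 114 + 7293/8 = 8205/8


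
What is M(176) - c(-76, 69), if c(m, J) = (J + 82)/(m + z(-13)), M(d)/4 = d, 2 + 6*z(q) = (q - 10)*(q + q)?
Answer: 48827/70 ≈ 697.53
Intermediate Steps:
z(q) = -1/3 + q*(-10 + q)/3 (z(q) = -1/3 + ((q - 10)*(q + q))/6 = -1/3 + ((-10 + q)*(2*q))/6 = -1/3 + (2*q*(-10 + q))/6 = -1/3 + q*(-10 + q)/3)
M(d) = 4*d
c(m, J) = (82 + J)/(298/3 + m) (c(m, J) = (J + 82)/(m + (-1/3 - 10/3*(-13) + (1/3)*(-13)**2)) = (82 + J)/(m + (-1/3 + 130/3 + (1/3)*169)) = (82 + J)/(m + (-1/3 + 130/3 + 169/3)) = (82 + J)/(m + 298/3) = (82 + J)/(298/3 + m))
M(176) - c(-76, 69) = 4*176 - 3*(82 + 69)/(298 + 3*(-76)) = 704 - 3*151/(298 - 228) = 704 - 3*151/70 = 704 - 1*453/70 = 704 - 453/70 = 48827/70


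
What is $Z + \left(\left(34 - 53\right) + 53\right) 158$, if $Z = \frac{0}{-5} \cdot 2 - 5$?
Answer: $5367$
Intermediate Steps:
$Z = -5$ ($Z = 0 \left(- \frac{1}{5}\right) 2 - 5 = 0 \cdot 2 - 5 = 0 - 5 = -5$)
$Z + \left(\left(34 - 53\right) + 53\right) 158 = -5 + \left(\left(34 - 53\right) + 53\right) 158 = -5 + \left(-19 + 53\right) 158 = -5 + 34 \cdot 158 = -5 + 5372 = 5367$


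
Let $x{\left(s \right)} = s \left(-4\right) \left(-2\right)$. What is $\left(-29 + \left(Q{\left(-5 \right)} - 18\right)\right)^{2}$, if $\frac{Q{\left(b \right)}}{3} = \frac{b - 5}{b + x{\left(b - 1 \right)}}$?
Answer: $\frac{6056521}{2809} \approx 2156.1$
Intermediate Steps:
$x{\left(s \right)} = 8 s$ ($x{\left(s \right)} = - 4 s \left(-2\right) = 8 s$)
$Q{\left(b \right)} = \frac{3 \left(-5 + b\right)}{-8 + 9 b}$ ($Q{\left(b \right)} = 3 \frac{b - 5}{b + 8 \left(b - 1\right)} = 3 \frac{-5 + b}{b + 8 \left(-1 + b\right)} = 3 \frac{-5 + b}{b + \left(-8 + 8 b\right)} = 3 \frac{-5 + b}{-8 + 9 b} = \frac{3 \left(-5 + b\right)}{-8 + 9 b}$)
$\left(-29 + \left(Q{\left(-5 \right)} - 18\right)\right)^{2} = \left(-29 - \left(18 - \frac{3 \left(-5 - 5\right)}{-8 + 9 \left(-5\right)}\right)\right)^{2} = \left(-29 - \left(18 - 3 \frac{1}{-8 - 45} \left(-10\right)\right)\right)^{2} = \left(-29 - \left(18 - 3 \frac{1}{-53} \left(-10\right)\right)\right)^{2} = \left(-29 - \left(18 + \frac{3}{53} \left(-10\right)\right)\right)^{2} = \left(-29 + \left(\frac{30}{53} - 18\right)\right)^{2} = \left(-29 - \frac{924}{53}\right)^{2} = \left(- \frac{2461}{53}\right)^{2} = \frac{6056521}{2809}$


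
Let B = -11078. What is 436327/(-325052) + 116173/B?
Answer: -21297948251/1800463028 ≈ -11.829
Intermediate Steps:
436327/(-325052) + 116173/B = 436327/(-325052) + 116173/(-11078) = 436327*(-1/325052) + 116173*(-1/11078) = -436327/325052 - 116173/11078 = -21297948251/1800463028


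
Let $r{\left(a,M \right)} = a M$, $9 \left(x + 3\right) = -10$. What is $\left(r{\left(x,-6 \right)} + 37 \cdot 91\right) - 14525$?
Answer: $- \frac{33400}{3} \approx -11133.0$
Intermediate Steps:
$x = - \frac{37}{9}$ ($x = -3 + \frac{1}{9} \left(-10\right) = -3 - \frac{10}{9} = - \frac{37}{9} \approx -4.1111$)
$r{\left(a,M \right)} = M a$
$\left(r{\left(x,-6 \right)} + 37 \cdot 91\right) - 14525 = \left(\left(-6\right) \left(- \frac{37}{9}\right) + 37 \cdot 91\right) - 14525 = \left(\frac{74}{3} + 3367\right) - 14525 = \frac{10175}{3} - 14525 = - \frac{33400}{3}$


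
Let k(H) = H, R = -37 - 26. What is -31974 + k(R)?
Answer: -32037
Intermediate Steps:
R = -63
-31974 + k(R) = -31974 - 63 = -32037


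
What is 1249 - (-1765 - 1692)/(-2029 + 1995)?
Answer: 39009/34 ≈ 1147.3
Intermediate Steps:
1249 - (-1765 - 1692)/(-2029 + 1995) = 1249 - (-3457)/(-34) = 1249 - (-3457)*(-1)/34 = 1249 - 1*3457/34 = 1249 - 3457/34 = 39009/34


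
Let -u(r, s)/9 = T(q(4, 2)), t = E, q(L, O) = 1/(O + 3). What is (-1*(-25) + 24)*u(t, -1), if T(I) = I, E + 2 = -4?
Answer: -441/5 ≈ -88.200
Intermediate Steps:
q(L, O) = 1/(3 + O)
E = -6 (E = -2 - 4 = -6)
t = -6
u(r, s) = -9/5 (u(r, s) = -9/(3 + 2) = -9/5)
(-1*(-25) + 24)*u(t, -1) = (-1*(-25) + 24)*(-9/5) = (25 + 24)*(-9/5) = 49*(-9/5) = -441/5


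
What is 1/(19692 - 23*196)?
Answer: 1/15184 ≈ 6.5859e-5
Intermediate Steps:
1/(19692 - 23*196) = 1/(19692 - 4508) = 1/15184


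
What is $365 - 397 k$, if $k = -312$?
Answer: $124229$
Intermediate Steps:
$365 - 397 k = 365 - -123864 = 365 + 123864 = 124229$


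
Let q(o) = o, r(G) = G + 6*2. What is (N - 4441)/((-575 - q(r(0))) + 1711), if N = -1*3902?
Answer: -8343/1124 ≈ -7.4226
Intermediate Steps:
r(G) = 12 + G (r(G) = G + 12 = 12 + G)
N = -3902
(N - 4441)/((-575 - q(r(0))) + 1711) = (-3902 - 4441)/((-575 - (12 + 0)) + 1711) = -8343/((-575 - 1*12) + 1711) = -8343/((-575 - 12) + 1711) = -8343/(-587 + 1711) = -8343/1124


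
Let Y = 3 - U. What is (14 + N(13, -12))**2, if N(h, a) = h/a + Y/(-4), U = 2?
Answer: 1444/9 ≈ 160.44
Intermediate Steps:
Y = 1 (Y = 3 - 1*2 = 3 - 2 = 1)
N(h, a) = -1/4 + h/a (N(h, a) = h/a + 1/(-4) = h/a + 1*(-1/4) = h/a - 1/4 = -1/4 + h/a)
(14 + N(13, -12))**2 = (14 + (13 - 1/4*(-12))/(-12))**2 = (14 - (13 + 3)/12)**2 = (14 - 1/12*16)**2 = (14 - 4/3)**2 = (38/3)**2 = 1444/9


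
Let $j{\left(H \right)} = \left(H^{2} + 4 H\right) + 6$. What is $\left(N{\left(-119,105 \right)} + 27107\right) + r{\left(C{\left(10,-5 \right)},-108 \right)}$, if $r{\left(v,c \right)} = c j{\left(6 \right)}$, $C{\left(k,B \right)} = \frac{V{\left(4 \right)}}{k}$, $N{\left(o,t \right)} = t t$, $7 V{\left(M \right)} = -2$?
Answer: $31004$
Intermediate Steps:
$V{\left(M \right)} = - \frac{2}{7}$ ($V{\left(M \right)} = \frac{1}{7} \left(-2\right) = - \frac{2}{7}$)
$N{\left(o,t \right)} = t^{2}$
$j{\left(H \right)} = 6 + H^{2} + 4 H$
$C{\left(k,B \right)} = - \frac{2}{7 k}$
$r{\left(v,c \right)} = 66 c$ ($r{\left(v,c \right)} = c \left(6 + 6^{2} + 4 \cdot 6\right) = c \left(6 + 36 + 24\right) = c 66 = 66 c$)
$\left(N{\left(-119,105 \right)} + 27107\right) + r{\left(C{\left(10,-5 \right)},-108 \right)} = \left(105^{2} + 27107\right) + 66 \left(-108\right) = \left(11025 + 27107\right) - 7128 = 38132 - 7128 = 31004$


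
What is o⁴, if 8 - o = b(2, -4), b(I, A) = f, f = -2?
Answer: 10000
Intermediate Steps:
b(I, A) = -2
o = 10 (o = 8 - 1*(-2) = 8 + 2 = 10)
o⁴ = 10⁴ = 10000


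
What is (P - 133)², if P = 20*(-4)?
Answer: 45369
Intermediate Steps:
P = -80
(P - 133)² = (-80 - 133)² = (-213)² = 45369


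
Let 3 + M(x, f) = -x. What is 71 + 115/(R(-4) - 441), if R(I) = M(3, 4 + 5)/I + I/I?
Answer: 62037/877 ≈ 70.738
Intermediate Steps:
M(x, f) = -3 - x
R(I) = 1 - 6/I (R(I) = (-3 - 1*3)/I + I/I = (-3 - 3)/I + 1 = -6/I + 1 = 1 - 6/I)
71 + 115/(R(-4) - 441) = 71 + 115/((-6 - 4)/(-4) - 441) = 71 + 115/(-1/4*(-10) - 441) = 71 + 115/(5/2 - 441) = 71 + 115/(-877/2) = 71 + 115*(-2/877) = 71 - 230/877 = 62037/877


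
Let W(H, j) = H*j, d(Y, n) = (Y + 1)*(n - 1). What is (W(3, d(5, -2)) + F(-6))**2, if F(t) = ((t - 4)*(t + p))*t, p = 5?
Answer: 12996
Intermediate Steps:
d(Y, n) = (1 + Y)*(-1 + n)
F(t) = t*(-4 + t)*(5 + t) (F(t) = ((t - 4)*(t + 5))*t = ((-4 + t)*(5 + t))*t = t*(-4 + t)*(5 + t))
(W(3, d(5, -2)) + F(-6))**2 = (3*(-1 - 2 - 1*5 + 5*(-2)) - 6*(-20 - 6 + (-6)**2))**2 = (3*(-1 - 2 - 5 - 10) - 6*(-20 - 6 + 36))**2 = (3*(-18) - 6*10)**2 = (-54 - 60)**2 = (-114)**2 = 12996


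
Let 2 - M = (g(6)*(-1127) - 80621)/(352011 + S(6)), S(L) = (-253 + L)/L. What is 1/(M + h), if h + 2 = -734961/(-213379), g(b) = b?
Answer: 450617826401/1663978787001 ≈ 0.27081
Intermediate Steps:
S(L) = (-253 + L)/L
h = 308203/213379 (h = -2 - 734961/(-213379) = -2 - 734961*(-1/213379) = -2 + 734961/213379 = 308203/213379 ≈ 1.4444)
M = 4747936/2111819 (M = 2 - (6*(-1127) - 80621)/(352011 + (-253 + 6)/6) = 2 - (-6762 - 80621)/(352011 + (1/6)*(-247)) = 2 - (-87383)/(352011 - 247/6) = 2 - (-87383)/2111819/6 = 2 - (-87383)*6/2111819 = 2 - 1*(-524298/2111819) = 2 + 524298/2111819 = 4747936/2111819 ≈ 2.2483)
1/(M + h) = 1/(4747936/2111819 + 308203/213379) = 1/(1663978787001/450617826401) = 450617826401/1663978787001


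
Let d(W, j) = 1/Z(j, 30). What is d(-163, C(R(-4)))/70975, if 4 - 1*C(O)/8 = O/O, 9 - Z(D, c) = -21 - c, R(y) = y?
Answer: 1/4258500 ≈ 2.3482e-7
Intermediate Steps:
Z(D, c) = 30 + c (Z(D, c) = 9 - (-21 - c) = 9 + (21 + c) = 30 + c)
C(O) = 24 (C(O) = 32 - 8*O/O = 32 - 8*1 = 32 - 8 = 24)
d(W, j) = 1/60 (d(W, j) = 1/(30 + 30) = 1/60)
d(-163, C(R(-4)))/70975 = (1/60)/70975 = (1/60)*(1/70975) = 1/4258500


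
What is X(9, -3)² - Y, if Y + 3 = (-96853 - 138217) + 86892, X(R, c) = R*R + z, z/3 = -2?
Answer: 153806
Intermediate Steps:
z = -6 (z = 3*(-2) = -6)
X(R, c) = -6 + R² (X(R, c) = R*R - 6 = R² - 6 = -6 + R²)
Y = -148181 (Y = -3 + ((-96853 - 138217) + 86892) = -3 + (-235070 + 86892) = -3 - 148178 = -148181)
X(9, -3)² - Y = (-6 + 9²)² - 1*(-148181) = (-6 + 81)² + 148181 = 75² + 148181 = 5625 + 148181 = 153806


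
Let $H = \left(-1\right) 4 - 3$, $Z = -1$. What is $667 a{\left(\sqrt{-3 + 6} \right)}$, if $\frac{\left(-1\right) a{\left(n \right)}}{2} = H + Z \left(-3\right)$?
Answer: $5336$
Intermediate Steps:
$H = -7$ ($H = -4 - 3 = -7$)
$a{\left(n \right)} = 8$ ($a{\left(n \right)} = - 2 \left(-7 - -3\right) = - 2 \left(-7 + 3\right) = \left(-2\right) \left(-4\right) = 8$)
$667 a{\left(\sqrt{-3 + 6} \right)} = 667 \cdot 8 = 5336$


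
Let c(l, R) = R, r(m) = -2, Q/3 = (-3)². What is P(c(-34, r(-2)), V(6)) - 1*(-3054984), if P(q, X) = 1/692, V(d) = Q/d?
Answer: 2114048929/692 ≈ 3.0550e+6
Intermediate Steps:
Q = 27 (Q = 3*(-3)² = 3*9 = 27)
V(d) = 27/d
P(q, X) = 1/692
P(c(-34, r(-2)), V(6)) - 1*(-3054984) = 1/692 - 1*(-3054984) = 1/692 + 3054984 = 2114048929/692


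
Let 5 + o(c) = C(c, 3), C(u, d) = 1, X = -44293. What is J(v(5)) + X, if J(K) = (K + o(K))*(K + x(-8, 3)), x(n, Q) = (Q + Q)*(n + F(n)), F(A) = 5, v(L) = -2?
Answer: -44173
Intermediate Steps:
x(n, Q) = 2*Q*(5 + n) (x(n, Q) = (Q + Q)*(n + 5) = (2*Q)*(5 + n) = 2*Q*(5 + n))
o(c) = -4 (o(c) = -5 + 1 = -4)
J(K) = (-18 + K)*(-4 + K) (J(K) = (K - 4)*(K + 2*3*(5 - 8)) = (-4 + K)*(K + 2*3*(-3)) = (-4 + K)*(K - 18) = (-4 + K)*(-18 + K) = (-18 + K)*(-4 + K))
J(v(5)) + X = (72 + (-2)² - 22*(-2)) - 44293 = (72 + 4 + 44) - 44293 = 120 - 44293 = -44173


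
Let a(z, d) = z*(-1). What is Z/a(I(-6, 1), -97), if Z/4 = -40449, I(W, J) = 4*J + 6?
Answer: 80898/5 ≈ 16180.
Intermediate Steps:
I(W, J) = 6 + 4*J
Z = -161796 (Z = 4*(-40449) = -161796)
a(z, d) = -z
Z/a(I(-6, 1), -97) = -161796*(-1/(6 + 4*1)) = -161796*(-1/(6 + 4)) = -161796/((-1*10)) = -161796/(-10) = -161796*(-⅒) = 80898/5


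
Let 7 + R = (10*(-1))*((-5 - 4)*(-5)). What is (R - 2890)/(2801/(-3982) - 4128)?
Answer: 13327754/16440497 ≈ 0.81067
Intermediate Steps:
R = -457 (R = -7 + (10*(-1))*((-5 - 4)*(-5)) = -7 - (-90)*(-5) = -7 - 10*45 = -7 - 450 = -457)
(R - 2890)/(2801/(-3982) - 4128) = (-457 - 2890)/(2801/(-3982) - 4128) = -3347/(2801*(-1/3982) - 4128) = -3347/(-2801/3982 - 4128) = -3347/(-16440497/3982) = -3347*(-3982/16440497) = 13327754/16440497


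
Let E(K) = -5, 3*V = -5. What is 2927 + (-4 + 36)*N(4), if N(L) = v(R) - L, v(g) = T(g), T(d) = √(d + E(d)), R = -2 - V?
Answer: 2799 + 128*I*√3/3 ≈ 2799.0 + 73.901*I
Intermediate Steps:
V = -5/3 (V = (⅓)*(-5) = -5/3 ≈ -1.6667)
R = -⅓ (R = -2 - 1*(-5/3) = -2 + 5/3 = -⅓ ≈ -0.33333)
T(d) = √(-5 + d) (T(d) = √(d - 5) = √(-5 + d))
v(g) = √(-5 + g)
N(L) = -L + 4*I*√3/3 (N(L) = √(-5 - ⅓) - L = √(-16/3) - L = 4*I*√3/3 - L = -L + 4*I*√3/3)
2927 + (-4 + 36)*N(4) = 2927 + (-4 + 36)*(-1*4 + 4*I*√3/3) = 2927 + 32*(-4 + 4*I*√3/3) = 2927 + (-128 + 128*I*√3/3) = 2799 + 128*I*√3/3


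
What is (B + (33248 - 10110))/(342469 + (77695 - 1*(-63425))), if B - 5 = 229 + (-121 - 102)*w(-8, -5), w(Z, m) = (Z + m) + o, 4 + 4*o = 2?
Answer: 52765/967178 ≈ 0.054556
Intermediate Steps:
o = -1/2 (o = -1 + (1/4)*2 = -1 + 1/2 = -1/2 ≈ -0.50000)
w(Z, m) = -1/2 + Z + m (w(Z, m) = (Z + m) - 1/2 = -1/2 + Z + m)
B = 6489/2 (B = 5 + (229 + (-121 - 102)*(-1/2 - 8 - 5)) = 5 + (229 - 223*(-27/2)) = 5 + (229 + 6021/2) = 5 + 6479/2 = 6489/2 ≈ 3244.5)
(B + (33248 - 10110))/(342469 + (77695 - 1*(-63425))) = (6489/2 + (33248 - 10110))/(342469 + (77695 - 1*(-63425))) = (6489/2 + 23138)/(342469 + (77695 + 63425)) = 52765/(2*(342469 + 141120)) = (52765/2)/483589 = (52765/2)*(1/483589) = 52765/967178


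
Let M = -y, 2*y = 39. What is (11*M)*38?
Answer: -8151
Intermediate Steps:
y = 39/2 (y = (½)*39 = 39/2 ≈ 19.500)
M = -39/2 (M = -1*39/2 = -39/2 ≈ -19.500)
(11*M)*38 = (11*(-39/2))*38 = -429/2*38 = -8151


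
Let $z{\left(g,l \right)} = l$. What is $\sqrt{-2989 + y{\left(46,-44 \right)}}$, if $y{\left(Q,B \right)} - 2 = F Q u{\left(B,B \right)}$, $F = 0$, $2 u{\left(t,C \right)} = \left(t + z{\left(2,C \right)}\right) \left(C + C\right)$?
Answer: $i \sqrt{2987} \approx 54.653 i$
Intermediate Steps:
$u{\left(t,C \right)} = C \left(C + t\right)$ ($u{\left(t,C \right)} = \frac{\left(t + C\right) \left(C + C\right)}{2} = \frac{\left(C + t\right) 2 C}{2} = \frac{2 C \left(C + t\right)}{2} = C \left(C + t\right)$)
$y{\left(Q,B \right)} = 2$ ($y{\left(Q,B \right)} = 2 + 0 Q B \left(B + B\right) = 2 + 0 B 2 B = 2 + 0 \cdot 2 B^{2} = 2 + 0 = 2$)
$\sqrt{-2989 + y{\left(46,-44 \right)}} = \sqrt{-2989 + 2} = \sqrt{-2987} = i \sqrt{2987}$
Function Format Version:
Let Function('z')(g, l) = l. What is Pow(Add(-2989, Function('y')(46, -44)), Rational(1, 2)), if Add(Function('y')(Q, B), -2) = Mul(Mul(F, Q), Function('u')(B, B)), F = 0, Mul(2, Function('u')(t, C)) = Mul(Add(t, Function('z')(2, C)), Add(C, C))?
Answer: Mul(I, Pow(2987, Rational(1, 2))) ≈ Mul(54.653, I)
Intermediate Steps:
Function('u')(t, C) = Mul(C, Add(C, t)) (Function('u')(t, C) = Mul(Rational(1, 2), Mul(Add(t, C), Add(C, C))) = Mul(Rational(1, 2), Mul(Add(C, t), Mul(2, C))) = Mul(Rational(1, 2), Mul(2, C, Add(C, t))) = Mul(C, Add(C, t)))
Function('y')(Q, B) = 2 (Function('y')(Q, B) = Add(2, Mul(Mul(0, Q), Mul(B, Add(B, B)))) = Add(2, Mul(0, Mul(B, Mul(2, B)))) = Add(2, Mul(0, Mul(2, Pow(B, 2)))) = Add(2, 0) = 2)
Pow(Add(-2989, Function('y')(46, -44)), Rational(1, 2)) = Pow(Add(-2989, 2), Rational(1, 2)) = Pow(-2987, Rational(1, 2)) = Mul(I, Pow(2987, Rational(1, 2)))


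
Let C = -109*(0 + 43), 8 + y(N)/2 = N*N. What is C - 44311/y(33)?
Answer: -10177605/2162 ≈ -4707.5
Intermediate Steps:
y(N) = -16 + 2*N² (y(N) = -16 + 2*(N*N) = -16 + 2*N²)
C = -4687 (C = -109*43 = -4687)
C - 44311/y(33) = -4687 - 44311/(-16 + 2*33²) = -4687 - 44311/(-16 + 2*1089) = -4687 - 44311/(-16 + 2178) = -4687 - 44311/2162 = -10177605/2162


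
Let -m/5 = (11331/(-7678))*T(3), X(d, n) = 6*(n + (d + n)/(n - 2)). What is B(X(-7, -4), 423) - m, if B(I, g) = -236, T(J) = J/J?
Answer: -1868663/7678 ≈ -243.38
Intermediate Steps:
T(J) = 1
X(d, n) = 6*n + 6*(d + n)/(-2 + n) (X(d, n) = 6*(n + (d + n)/(-2 + n)) = 6*n + 6*(d + n)/(-2 + n))
m = 56655/7678 (m = -5*11331/(-7678) = -5*11331*(-1/7678) = -(-56655)/7678 = -5*(-11331/7678) = 56655/7678 ≈ 7.3789)
B(X(-7, -4), 423) - m = -236 - 1*56655/7678 = -236 - 56655/7678 = -1868663/7678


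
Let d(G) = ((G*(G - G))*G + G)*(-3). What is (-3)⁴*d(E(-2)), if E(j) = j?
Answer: 486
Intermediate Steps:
d(G) = -3*G (d(G) = ((G*0)*G + G)*(-3) = (0*G + G)*(-3) = (0 + G)*(-3) = G*(-3) = -3*G)
(-3)⁴*d(E(-2)) = (-3)⁴*(-3*(-2)) = 81*6 = 486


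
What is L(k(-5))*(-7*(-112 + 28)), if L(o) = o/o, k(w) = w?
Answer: 588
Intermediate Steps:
L(o) = 1
L(k(-5))*(-7*(-112 + 28)) = 1*(-7*(-112 + 28)) = 1*(-7*(-84)) = 1*588 = 588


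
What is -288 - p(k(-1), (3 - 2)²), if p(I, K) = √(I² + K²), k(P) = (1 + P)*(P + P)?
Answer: -289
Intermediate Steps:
k(P) = 2*P*(1 + P) (k(P) = (1 + P)*(2*P) = 2*P*(1 + P))
-288 - p(k(-1), (3 - 2)²) = -288 - √((2*(-1)*(1 - 1))² + ((3 - 2)²)²) = -288 - √((2*(-1)*0)² + (1²)²) = -288 - √(0² + 1²) = -288 - √(0 + 1) = -288 - √1 = -288 - 1*1 = -288 - 1 = -289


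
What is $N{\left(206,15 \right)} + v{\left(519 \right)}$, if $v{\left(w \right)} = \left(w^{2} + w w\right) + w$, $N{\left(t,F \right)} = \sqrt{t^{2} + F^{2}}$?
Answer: $539241 + \sqrt{42661} \approx 5.3945 \cdot 10^{5}$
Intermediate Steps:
$N{\left(t,F \right)} = \sqrt{F^{2} + t^{2}}$
$v{\left(w \right)} = w + 2 w^{2}$ ($v{\left(w \right)} = \left(w^{2} + w^{2}\right) + w = 2 w^{2} + w = w + 2 w^{2}$)
$N{\left(206,15 \right)} + v{\left(519 \right)} = \sqrt{15^{2} + 206^{2}} + 519 \left(1 + 2 \cdot 519\right) = \sqrt{225 + 42436} + 519 \left(1 + 1038\right) = \sqrt{42661} + 519 \cdot 1039 = \sqrt{42661} + 539241 = 539241 + \sqrt{42661}$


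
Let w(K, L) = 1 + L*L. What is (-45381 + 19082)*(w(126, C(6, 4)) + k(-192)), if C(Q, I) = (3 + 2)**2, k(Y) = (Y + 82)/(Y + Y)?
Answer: -3162375853/192 ≈ -1.6471e+7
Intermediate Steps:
k(Y) = (82 + Y)/(2*Y) (k(Y) = (82 + Y)/((2*Y)) = (82 + Y)*(1/(2*Y)) = (82 + Y)/(2*Y))
C(Q, I) = 25 (C(Q, I) = 5**2 = 25)
w(K, L) = 1 + L**2
(-45381 + 19082)*(w(126, C(6, 4)) + k(-192)) = (-45381 + 19082)*((1 + 25**2) + (1/2)*(82 - 192)/(-192)) = -26299*((1 + 625) + (1/2)*(-1/192)*(-110)) = -26299*(626 + 55/192) = -26299*120247/192 = -3162375853/192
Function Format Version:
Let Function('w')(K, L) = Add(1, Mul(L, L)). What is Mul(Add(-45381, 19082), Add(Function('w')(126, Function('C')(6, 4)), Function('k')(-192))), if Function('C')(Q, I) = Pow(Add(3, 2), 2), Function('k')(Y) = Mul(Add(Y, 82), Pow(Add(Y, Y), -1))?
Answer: Rational(-3162375853, 192) ≈ -1.6471e+7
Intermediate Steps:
Function('k')(Y) = Mul(Rational(1, 2), Pow(Y, -1), Add(82, Y)) (Function('k')(Y) = Mul(Add(82, Y), Pow(Mul(2, Y), -1)) = Mul(Add(82, Y), Mul(Rational(1, 2), Pow(Y, -1))) = Mul(Rational(1, 2), Pow(Y, -1), Add(82, Y)))
Function('C')(Q, I) = 25 (Function('C')(Q, I) = Pow(5, 2) = 25)
Function('w')(K, L) = Add(1, Pow(L, 2))
Mul(Add(-45381, 19082), Add(Function('w')(126, Function('C')(6, 4)), Function('k')(-192))) = Mul(Add(-45381, 19082), Add(Add(1, Pow(25, 2)), Mul(Rational(1, 2), Pow(-192, -1), Add(82, -192)))) = Mul(-26299, Add(Add(1, 625), Mul(Rational(1, 2), Rational(-1, 192), -110))) = Mul(-26299, Add(626, Rational(55, 192))) = Mul(-26299, Rational(120247, 192)) = Rational(-3162375853, 192)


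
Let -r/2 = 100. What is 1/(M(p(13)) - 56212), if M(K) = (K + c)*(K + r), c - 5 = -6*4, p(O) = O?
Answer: -1/55090 ≈ -1.8152e-5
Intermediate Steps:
r = -200 (r = -2*100 = -200)
c = -19 (c = 5 - 6*4 = 5 - 24 = -19)
M(K) = (-200 + K)*(-19 + K) (M(K) = (K - 19)*(K - 200) = (-19 + K)*(-200 + K) = (-200 + K)*(-19 + K))
1/(M(p(13)) - 56212) = 1/((3800 + 13² - 219*13) - 56212) = 1/((3800 + 169 - 2847) - 56212) = 1/(1122 - 56212) = 1/(-55090) = -1/55090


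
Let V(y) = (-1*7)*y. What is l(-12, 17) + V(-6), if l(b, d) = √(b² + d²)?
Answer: 42 + √433 ≈ 62.809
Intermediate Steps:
V(y) = -7*y
l(-12, 17) + V(-6) = √((-12)² + 17²) - 7*(-6) = √(144 + 289) + 42 = √433 + 42 = 42 + √433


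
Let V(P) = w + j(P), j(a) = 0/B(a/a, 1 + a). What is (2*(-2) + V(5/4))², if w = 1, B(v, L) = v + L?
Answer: 9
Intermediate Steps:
B(v, L) = L + v
j(a) = 0 (j(a) = 0/((1 + a) + a/a) = 0/((1 + a) + 1) = 0/(2 + a) = 0)
V(P) = 1 (V(P) = 1 + 0 = 1)
(2*(-2) + V(5/4))² = (2*(-2) + 1)² = (-4 + 1)² = (-3)² = 9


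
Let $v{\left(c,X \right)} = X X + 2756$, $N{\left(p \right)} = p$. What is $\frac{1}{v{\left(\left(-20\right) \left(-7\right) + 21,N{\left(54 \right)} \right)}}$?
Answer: $\frac{1}{5672} \approx 0.0001763$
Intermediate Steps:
$v{\left(c,X \right)} = 2756 + X^{2}$ ($v{\left(c,X \right)} = X^{2} + 2756 = 2756 + X^{2}$)
$\frac{1}{v{\left(\left(-20\right) \left(-7\right) + 21,N{\left(54 \right)} \right)}} = \frac{1}{2756 + 54^{2}} = \frac{1}{2756 + 2916} = \frac{1}{5672}$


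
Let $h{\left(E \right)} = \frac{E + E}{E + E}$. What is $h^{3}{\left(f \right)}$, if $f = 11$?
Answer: $1$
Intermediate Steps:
$h{\left(E \right)} = 1$ ($h{\left(E \right)} = \frac{2 E}{2 E} = 2 E \frac{1}{2 E} = 1$)
$h^{3}{\left(f \right)} = 1^{3} = 1$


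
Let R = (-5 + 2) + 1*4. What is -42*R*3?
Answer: -126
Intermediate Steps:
R = 1 (R = -3 + 4 = 1)
-42*R*3 = -42*1*3 = -42*3 = -126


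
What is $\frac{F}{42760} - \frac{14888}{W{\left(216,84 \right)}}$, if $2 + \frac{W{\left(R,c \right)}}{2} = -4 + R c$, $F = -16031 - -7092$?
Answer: $- \frac{240220511}{387790440} \approx -0.61946$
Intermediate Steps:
$F = -8939$ ($F = -16031 + 7092 = -8939$)
$W{\left(R,c \right)} = -12 + 2 R c$ ($W{\left(R,c \right)} = -4 + 2 \left(-4 + R c\right) = -4 + \left(-8 + 2 R c\right) = -12 + 2 R c$)
$\frac{F}{42760} - \frac{14888}{W{\left(216,84 \right)}} = - \frac{8939}{42760} - \frac{14888}{-12 + 2 \cdot 216 \cdot 84} = \left(-8939\right) \frac{1}{42760} - \frac{14888}{-12 + 36288} = - \frac{8939}{42760} - \frac{14888}{36276} = - \frac{8939}{42760} - \frac{3722}{9069} = - \frac{240220511}{387790440}$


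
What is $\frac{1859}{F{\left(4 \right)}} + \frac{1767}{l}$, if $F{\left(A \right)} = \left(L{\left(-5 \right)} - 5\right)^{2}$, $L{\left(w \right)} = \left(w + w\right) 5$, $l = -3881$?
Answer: $\frac{169964}{1067275} \approx 0.15925$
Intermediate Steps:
$L{\left(w \right)} = 10 w$ ($L{\left(w \right)} = 2 w 5 = 10 w$)
$F{\left(A \right)} = 3025$ ($F{\left(A \right)} = \left(10 \left(-5\right) - 5\right)^{2} = \left(-50 - 5\right)^{2} = \left(-55\right)^{2} = 3025$)
$\frac{1859}{F{\left(4 \right)}} + \frac{1767}{l} = \frac{1859}{3025} + \frac{1767}{-3881} = 1859 \cdot \frac{1}{3025} + 1767 \left(- \frac{1}{3881}\right) = \frac{169}{275} - \frac{1767}{3881} = \frac{169964}{1067275}$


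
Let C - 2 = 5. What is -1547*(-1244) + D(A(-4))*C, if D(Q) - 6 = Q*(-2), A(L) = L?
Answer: 1924566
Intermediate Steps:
C = 7 (C = 2 + 5 = 7)
D(Q) = 6 - 2*Q (D(Q) = 6 + Q*(-2) = 6 - 2*Q)
-1547*(-1244) + D(A(-4))*C = -1547*(-1244) + (6 - 2*(-4))*7 = 1924468 + (6 + 8)*7 = 1924468 + 14*7 = 1924468 + 98 = 1924566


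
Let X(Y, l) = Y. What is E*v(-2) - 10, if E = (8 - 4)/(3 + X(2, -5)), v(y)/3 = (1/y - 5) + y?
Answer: -28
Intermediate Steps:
v(y) = -15 + 3*y + 3/y (v(y) = 3*((1/y - 5) + y) = 3*((-5 + 1/y) + y) = 3*(-5 + y + 1/y) = -15 + 3*y + 3/y)
E = 4/5 (E = (8 - 4)/(3 + 2) = 4/5 ≈ 0.80000)
E*v(-2) - 10 = 4*(-15 + 3*(-2) + 3/(-2))/5 - 10 = 4*(-15 - 6 + 3*(-1/2))/5 - 10 = 4*(-15 - 6 - 3/2)/5 - 10 = (4/5)*(-45/2) - 10 = -18 - 10 = -28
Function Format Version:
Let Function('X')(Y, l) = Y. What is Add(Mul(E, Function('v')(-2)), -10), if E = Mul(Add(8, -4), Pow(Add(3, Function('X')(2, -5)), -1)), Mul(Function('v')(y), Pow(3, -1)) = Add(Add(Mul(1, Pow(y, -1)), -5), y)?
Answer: -28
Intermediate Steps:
Function('v')(y) = Add(-15, Mul(3, y), Mul(3, Pow(y, -1))) (Function('v')(y) = Mul(3, Add(Add(Mul(1, Pow(y, -1)), -5), y)) = Mul(3, Add(Add(Pow(y, -1), -5), y)) = Mul(3, Add(Add(-5, Pow(y, -1)), y)) = Mul(3, Add(-5, y, Pow(y, -1))) = Add(-15, Mul(3, y), Mul(3, Pow(y, -1))))
E = Rational(4, 5) (E = Mul(Add(8, -4), Pow(Add(3, 2), -1)) = Mul(4, Pow(5, -1)) = Mul(4, Rational(1, 5)) = Rational(4, 5) ≈ 0.80000)
Add(Mul(E, Function('v')(-2)), -10) = Add(Mul(Rational(4, 5), Add(-15, Mul(3, -2), Mul(3, Pow(-2, -1)))), -10) = Add(Mul(Rational(4, 5), Add(-15, -6, Mul(3, Rational(-1, 2)))), -10) = Add(Mul(Rational(4, 5), Add(-15, -6, Rational(-3, 2))), -10) = Add(Mul(Rational(4, 5), Rational(-45, 2)), -10) = Add(-18, -10) = -28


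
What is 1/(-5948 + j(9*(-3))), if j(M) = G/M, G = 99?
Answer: -3/17855 ≈ -0.00016802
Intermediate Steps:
j(M) = 99/M
1/(-5948 + j(9*(-3))) = 1/(-5948 + 99/((9*(-3)))) = 1/(-5948 + 99/(-27)) = 1/(-5948 + 99*(-1/27)) = 1/(-5948 - 11/3) = 1/(-17855/3) = -3/17855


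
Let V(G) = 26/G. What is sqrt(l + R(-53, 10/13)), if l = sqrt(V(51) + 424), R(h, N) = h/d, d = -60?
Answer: sqrt(229755 + 25500*sqrt(44166))/510 ≈ 4.6354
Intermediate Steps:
R(h, N) = -h/60 (R(h, N) = h/(-60) = h*(-1/60) = -h/60)
l = 5*sqrt(44166)/51 (l = sqrt(26/51 + 424) = sqrt(21650/51) = 5*sqrt(44166)/51 ≈ 20.604)
sqrt(l + R(-53, 10/13)) = sqrt(5*sqrt(44166)/51 - 1/60*(-53)) = sqrt(5*sqrt(44166)/51 + 53/60) = sqrt(53/60 + 5*sqrt(44166)/51)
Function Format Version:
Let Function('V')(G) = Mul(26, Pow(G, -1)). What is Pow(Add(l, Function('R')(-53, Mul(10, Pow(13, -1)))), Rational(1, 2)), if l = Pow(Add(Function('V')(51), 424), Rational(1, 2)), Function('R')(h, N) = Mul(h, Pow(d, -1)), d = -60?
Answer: Mul(Rational(1, 510), Pow(Add(229755, Mul(25500, Pow(44166, Rational(1, 2)))), Rational(1, 2))) ≈ 4.6354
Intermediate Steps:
Function('R')(h, N) = Mul(Rational(-1, 60), h) (Function('R')(h, N) = Mul(h, Pow(-60, -1)) = Mul(h, Rational(-1, 60)) = Mul(Rational(-1, 60), h))
l = Mul(Rational(5, 51), Pow(44166, Rational(1, 2))) (l = Pow(Add(Mul(26, Pow(51, -1)), 424), Rational(1, 2)) = Pow(Add(Mul(26, Rational(1, 51)), 424), Rational(1, 2)) = Pow(Add(Rational(26, 51), 424), Rational(1, 2)) = Pow(Rational(21650, 51), Rational(1, 2)) = Mul(Rational(5, 51), Pow(44166, Rational(1, 2))) ≈ 20.604)
Pow(Add(l, Function('R')(-53, Mul(10, Pow(13, -1)))), Rational(1, 2)) = Pow(Add(Mul(Rational(5, 51), Pow(44166, Rational(1, 2))), Mul(Rational(-1, 60), -53)), Rational(1, 2)) = Pow(Add(Mul(Rational(5, 51), Pow(44166, Rational(1, 2))), Rational(53, 60)), Rational(1, 2)) = Pow(Add(Rational(53, 60), Mul(Rational(5, 51), Pow(44166, Rational(1, 2)))), Rational(1, 2))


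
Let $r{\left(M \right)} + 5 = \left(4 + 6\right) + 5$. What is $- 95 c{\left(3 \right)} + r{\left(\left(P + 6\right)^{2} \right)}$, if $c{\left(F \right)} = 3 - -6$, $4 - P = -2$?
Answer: $-845$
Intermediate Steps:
$P = 6$ ($P = 4 - -2 = 4 + 2 = 6$)
$c{\left(F \right)} = 9$ ($c{\left(F \right)} = 3 + 6 = 9$)
$r{\left(M \right)} = 10$ ($r{\left(M \right)} = -5 + \left(\left(4 + 6\right) + 5\right) = -5 + \left(10 + 5\right) = -5 + 15 = 10$)
$- 95 c{\left(3 \right)} + r{\left(\left(P + 6\right)^{2} \right)} = \left(-95\right) 9 + 10 = -855 + 10 = -845$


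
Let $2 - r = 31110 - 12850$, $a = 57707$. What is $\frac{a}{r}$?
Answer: $- \frac{57707}{18258} \approx -3.1606$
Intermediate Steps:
$r = -18258$ ($r = 2 - \left(31110 - 12850\right) = 2 - 18260 = -18258$)
$\frac{a}{r} = \frac{57707}{-18258} = 57707 \left(- \frac{1}{18258}\right) = - \frac{57707}{18258}$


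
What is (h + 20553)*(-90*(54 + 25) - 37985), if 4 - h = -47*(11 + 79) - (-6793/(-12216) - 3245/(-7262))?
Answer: -49582132645280525/44356296 ≈ -1.1178e+9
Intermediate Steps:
h = 187849043107/44356296 (h = 4 - (-47*(11 + 79) - (-6793/(-12216) - 3245/(-7262))) = 4 - (-47*90 - (-6793*(-1/12216) - 3245*(-1/7262))) = 4 - (-4230 - (6793/12216 + 3245/7262)) = 4 - (-4230 - 1*44485843/44356296) = 4 - (-4230 - 44485843/44356296) = 4 - 1*(-187671617923/44356296) = 4 + 187671617923/44356296 = 187849043107/44356296 ≈ 4235.0)
(h + 20553)*(-90*(54 + 25) - 37985) = (187849043107/44356296 + 20553)*(-90*(54 + 25) - 37985) = 1099503994795*(-90*79 - 37985)/44356296 = 1099503994795*(-7110 - 37985)/44356296 = (1099503994795/44356296)*(-45095) = -49582132645280525/44356296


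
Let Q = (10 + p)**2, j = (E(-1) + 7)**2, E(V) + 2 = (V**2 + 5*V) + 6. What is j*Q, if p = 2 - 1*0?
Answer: 7056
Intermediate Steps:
p = 2 (p = 2 + 0 = 2)
E(V) = 4 + V**2 + 5*V (E(V) = -2 + ((V**2 + 5*V) + 6) = -2 + (6 + V**2 + 5*V) = 4 + V**2 + 5*V)
j = 49 (j = ((4 + (-1)**2 + 5*(-1)) + 7)**2 = ((4 + 1 - 5) + 7)**2 = (0 + 7)**2 = 7**2 = 49)
Q = 144 (Q = (10 + 2)**2 = 12**2 = 144)
j*Q = 49*144 = 7056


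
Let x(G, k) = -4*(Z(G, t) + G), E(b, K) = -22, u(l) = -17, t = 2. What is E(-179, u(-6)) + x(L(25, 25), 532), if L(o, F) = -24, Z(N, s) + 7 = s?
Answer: 94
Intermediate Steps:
Z(N, s) = -7 + s
x(G, k) = 20 - 4*G (x(G, k) = -4*((-7 + 2) + G) = -4*(-5 + G) = 20 - 4*G)
E(-179, u(-6)) + x(L(25, 25), 532) = -22 + (20 - 4*(-24)) = -22 + (20 + 96) = -22 + 116 = 94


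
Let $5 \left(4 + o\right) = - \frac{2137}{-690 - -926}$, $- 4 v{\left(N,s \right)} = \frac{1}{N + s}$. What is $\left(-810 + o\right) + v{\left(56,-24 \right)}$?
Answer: $- \frac{30805319}{37760} \approx -815.82$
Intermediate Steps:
$v{\left(N,s \right)} = - \frac{1}{4 \left(N + s\right)}$
$o = - \frac{6857}{1180}$ ($o = -4 + \frac{\left(-2137\right) \frac{1}{-690 - -926}}{5} = -4 + \frac{\left(-2137\right) \frac{1}{-690 + 926}}{5} = -4 + \frac{\left(-2137\right) \frac{1}{236}}{5} = -4 + \frac{1}{5} \left(- \frac{2137}{236}\right) = -4 - \frac{2137}{1180} = - \frac{6857}{1180} \approx -5.811$)
$\left(-810 + o\right) + v{\left(56,-24 \right)} = \left(-810 - \frac{6857}{1180}\right) - \frac{1}{4 \cdot 56 + 4 \left(-24\right)} = - \frac{962657}{1180} - \frac{1}{224 - 96} = - \frac{962657}{1180} - \frac{1}{128} = - \frac{30805319}{37760}$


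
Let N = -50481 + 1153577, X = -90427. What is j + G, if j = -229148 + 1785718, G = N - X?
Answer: 2750093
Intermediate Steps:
N = 1103096
G = 1193523 (G = 1103096 - 1*(-90427) = 1103096 + 90427 = 1193523)
j = 1556570
j + G = 1556570 + 1193523 = 2750093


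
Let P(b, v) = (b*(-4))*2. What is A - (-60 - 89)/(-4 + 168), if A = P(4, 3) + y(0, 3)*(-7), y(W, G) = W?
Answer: -5099/164 ≈ -31.091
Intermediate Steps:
P(b, v) = -8*b (P(b, v) = -4*b*2 = -8*b)
A = -32 (A = -8*4 + 0*(-7) = -32 + 0 = -32)
A - (-60 - 89)/(-4 + 168) = -32 - (-60 - 89)/(-4 + 168) = -32 - (-149)/164 = -32 - 1*(-149/164) = -32 + 149/164 = -5099/164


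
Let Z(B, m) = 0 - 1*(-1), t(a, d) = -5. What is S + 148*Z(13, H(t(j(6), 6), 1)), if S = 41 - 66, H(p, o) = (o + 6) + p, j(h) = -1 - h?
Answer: 123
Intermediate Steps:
H(p, o) = 6 + o + p (H(p, o) = (6 + o) + p = 6 + o + p)
Z(B, m) = 1 (Z(B, m) = 0 + 1 = 1)
S = -25
S + 148*Z(13, H(t(j(6), 6), 1)) = -25 + 148*1 = -25 + 148 = 123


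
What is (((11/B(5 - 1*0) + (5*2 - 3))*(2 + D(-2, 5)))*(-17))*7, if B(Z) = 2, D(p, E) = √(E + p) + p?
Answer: -2975*√3/2 ≈ -2576.4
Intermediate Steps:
D(p, E) = p + √(E + p)
(((11/B(5 - 1*0) + (5*2 - 3))*(2 + D(-2, 5)))*(-17))*7 = (((11/2 + (5*2 - 3))*(2 + (-2 + √(5 - 2))))*(-17))*7 = (((11*(½) + (10 - 3))*(2 + (-2 + √3)))*(-17))*7 = (((11/2 + 7)*√3)*(-17))*7 = ((25*√3/2)*(-17))*7 = -425*√3/2*7 = -2975*√3/2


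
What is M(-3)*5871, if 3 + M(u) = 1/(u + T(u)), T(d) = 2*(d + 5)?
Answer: -11742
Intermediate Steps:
T(d) = 10 + 2*d (T(d) = 2*(5 + d) = 10 + 2*d)
M(u) = -3 + 1/(10 + 3*u) (M(u) = -3 + 1/(u + (10 + 2*u)) = -3 + 1/(10 + 3*u))
M(-3)*5871 = ((-29 - 9*(-3))/(10 + 3*(-3)))*5871 = ((-29 + 27)/(10 - 9))*5871 = (-2/1)*5871 = (1*(-2))*5871 = -2*5871 = -11742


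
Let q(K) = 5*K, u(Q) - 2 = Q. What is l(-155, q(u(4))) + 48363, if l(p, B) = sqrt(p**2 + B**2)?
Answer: 48363 + 5*sqrt(997) ≈ 48521.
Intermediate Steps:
u(Q) = 2 + Q
l(p, B) = sqrt(B**2 + p**2)
l(-155, q(u(4))) + 48363 = sqrt((5*(2 + 4))**2 + (-155)**2) + 48363 = sqrt((5*6)**2 + 24025) + 48363 = sqrt(30**2 + 24025) + 48363 = sqrt(900 + 24025) + 48363 = sqrt(24925) + 48363 = 5*sqrt(997) + 48363 = 48363 + 5*sqrt(997)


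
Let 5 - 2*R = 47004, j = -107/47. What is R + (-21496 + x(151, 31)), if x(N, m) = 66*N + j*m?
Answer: -3299407/94 ≈ -35100.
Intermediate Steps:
j = -107/47 (j = -107*1/47 = -107/47 ≈ -2.2766)
R = -46999/2 (R = 5/2 - 1/2*47004 = 5/2 - 23502 = -46999/2 ≈ -23500.)
x(N, m) = 66*N - 107*m/47
R + (-21496 + x(151, 31)) = -46999/2 + (-21496 + (66*151 - 107/47*31)) = -46999/2 + (-21496 + (9966 - 3317/47)) = -46999/2 + (-21496 + 465085/47) = -46999/2 - 545227/47 = -3299407/94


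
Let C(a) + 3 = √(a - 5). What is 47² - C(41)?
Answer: 2206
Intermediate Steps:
C(a) = -3 + √(-5 + a) (C(a) = -3 + √(a - 5) = -3 + √(-5 + a))
47² - C(41) = 47² - (-3 + √(-5 + 41)) = 2209 - (-3 + √36) = 2209 - (-3 + 6) = 2209 - 1*3 = 2209 - 3 = 2206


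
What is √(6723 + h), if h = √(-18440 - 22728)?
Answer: √(6723 + 4*I*√2573) ≈ 82.003 + 1.237*I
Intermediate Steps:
h = 4*I*√2573 (h = √(-41168) = 4*I*√2573 ≈ 202.9*I)
√(6723 + h) = √(6723 + 4*I*√2573)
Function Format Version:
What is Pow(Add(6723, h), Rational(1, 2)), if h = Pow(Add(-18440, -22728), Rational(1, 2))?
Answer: Pow(Add(6723, Mul(4, I, Pow(2573, Rational(1, 2)))), Rational(1, 2)) ≈ Add(82.003, Mul(1.237, I))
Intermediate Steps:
h = Mul(4, I, Pow(2573, Rational(1, 2))) (h = Pow(-41168, Rational(1, 2)) = Mul(4, I, Pow(2573, Rational(1, 2))) ≈ Mul(202.90, I))
Pow(Add(6723, h), Rational(1, 2)) = Pow(Add(6723, Mul(4, I, Pow(2573, Rational(1, 2)))), Rational(1, 2))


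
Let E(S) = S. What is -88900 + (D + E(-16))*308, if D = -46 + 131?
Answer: -67648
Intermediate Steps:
D = 85
-88900 + (D + E(-16))*308 = -88900 + (85 - 16)*308 = -88900 + 69*308 = -88900 + 21252 = -67648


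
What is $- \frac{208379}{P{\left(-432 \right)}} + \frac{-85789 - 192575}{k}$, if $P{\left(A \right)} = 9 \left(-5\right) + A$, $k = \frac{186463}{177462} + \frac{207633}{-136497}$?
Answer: $\frac{1072899846958090519}{1811857046265} \approx 5.9216 \cdot 10^{5}$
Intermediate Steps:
$k = - \frac{3798442445}{8074343538}$ ($k = 186463 \cdot \frac{1}{177462} + 207633 \left(- \frac{1}{136497}\right) = \frac{186463}{177462} - \frac{69211}{45499} = - \frac{3798442445}{8074343538} \approx -0.47043$)
$P{\left(A \right)} = -45 + A$
$- \frac{208379}{P{\left(-432 \right)}} + \frac{-85789 - 192575}{k} = - \frac{208379}{-45 - 432} + \frac{-85789 - 192575}{- \frac{3798442445}{8074343538}} = - \frac{208379}{-477} - - \frac{2247606564611832}{3798442445} = \left(-208379\right) \left(- \frac{1}{477}\right) + \frac{2247606564611832}{3798442445} = \frac{208379}{477} + \frac{2247606564611832}{3798442445} = \frac{1072899846958090519}{1811857046265}$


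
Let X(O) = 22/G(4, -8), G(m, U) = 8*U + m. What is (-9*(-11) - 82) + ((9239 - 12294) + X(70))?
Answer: -91151/30 ≈ -3038.4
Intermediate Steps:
G(m, U) = m + 8*U
X(O) = -11/30 (X(O) = 22/(4 + 8*(-8)) = 22/(4 - 64) = 22/(-60) = 22*(-1/60) = -11/30)
(-9*(-11) - 82) + ((9239 - 12294) + X(70)) = (-9*(-11) - 82) + ((9239 - 12294) - 11/30) = (99 - 82) + (-3055 - 11/30) = 17 - 91661/30 = -91151/30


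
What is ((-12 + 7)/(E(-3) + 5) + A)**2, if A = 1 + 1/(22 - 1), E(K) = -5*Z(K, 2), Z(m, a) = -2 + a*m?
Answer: 3481/3969 ≈ 0.87705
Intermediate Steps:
E(K) = 10 - 10*K (E(K) = -5*(-2 + 2*K) = 10 - 10*K)
A = 22/21 (A = 1 + 1/21 = 22/21 ≈ 1.0476)
((-12 + 7)/(E(-3) + 5) + A)**2 = ((-12 + 7)/((10 - 10*(-3)) + 5) + 22/21)**2 = (-5/((10 + 30) + 5) + 22/21)**2 = (-5/(40 + 5) + 22/21)**2 = (-5/45 + 22/21)**2 = (-5*1/45 + 22/21)**2 = (-1/9 + 22/21)**2 = (59/63)**2 = 3481/3969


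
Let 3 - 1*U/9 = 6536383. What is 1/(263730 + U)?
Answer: -1/58563690 ≈ -1.7075e-8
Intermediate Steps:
U = -58827420 (U = 27 - 9*6536383 = 27 - 58827447 = -58827420)
1/(263730 + U) = 1/(263730 - 58827420) = 1/(-58563690) = -1/58563690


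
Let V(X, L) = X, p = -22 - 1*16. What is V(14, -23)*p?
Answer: -532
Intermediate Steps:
p = -38 (p = -22 - 16 = -38)
V(14, -23)*p = 14*(-38) = -532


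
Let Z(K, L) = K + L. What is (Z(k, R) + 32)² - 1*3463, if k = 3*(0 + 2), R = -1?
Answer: -2094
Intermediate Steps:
k = 6 (k = 3*2 = 6)
(Z(k, R) + 32)² - 1*3463 = ((6 - 1) + 32)² - 1*3463 = (5 + 32)² - 3463 = 37² - 3463 = 1369 - 3463 = -2094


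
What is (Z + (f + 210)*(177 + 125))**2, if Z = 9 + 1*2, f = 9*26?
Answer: 17982541801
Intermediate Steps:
f = 234
Z = 11 (Z = 9 + 2 = 11)
(Z + (f + 210)*(177 + 125))**2 = (11 + (234 + 210)*(177 + 125))**2 = (11 + 444*302)**2 = (11 + 134088)**2 = 134099**2 = 17982541801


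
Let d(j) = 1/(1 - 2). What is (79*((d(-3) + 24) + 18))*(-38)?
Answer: -123082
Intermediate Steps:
d(j) = -1 (d(j) = 1/(-1) = -1)
(79*((d(-3) + 24) + 18))*(-38) = (79*((-1 + 24) + 18))*(-38) = (79*(23 + 18))*(-38) = (79*41)*(-38) = 3239*(-38) = -123082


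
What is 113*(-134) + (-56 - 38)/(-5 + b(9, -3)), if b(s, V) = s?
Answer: -30331/2 ≈ -15166.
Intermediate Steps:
113*(-134) + (-56 - 38)/(-5 + b(9, -3)) = 113*(-134) + (-56 - 38)/(-5 + 9) = -15142 - 94/4 = -15142 - 94*¼ = -15142 - 47/2 = -30331/2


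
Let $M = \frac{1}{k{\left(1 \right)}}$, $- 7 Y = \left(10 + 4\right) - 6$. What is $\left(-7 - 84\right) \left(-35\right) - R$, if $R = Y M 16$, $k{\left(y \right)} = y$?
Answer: $\frac{22423}{7} \approx 3203.3$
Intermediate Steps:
$Y = - \frac{8}{7}$ ($Y = - \frac{\left(10 + 4\right) - 6}{7} = - \frac{14 - 6}{7} = \left(- \frac{1}{7}\right) 8 = - \frac{8}{7} \approx -1.1429$)
$M = 1$ ($M = 1^{-1} = 1$)
$R = - \frac{128}{7}$ ($R = \left(- \frac{8}{7}\right) 1 \cdot 16 = \left(- \frac{8}{7}\right) 16 = - \frac{128}{7} \approx -18.286$)
$\left(-7 - 84\right) \left(-35\right) - R = \left(-7 - 84\right) \left(-35\right) - - \frac{128}{7} = \left(-91\right) \left(-35\right) + \frac{128}{7} = 3185 + \frac{128}{7} = \frac{22423}{7}$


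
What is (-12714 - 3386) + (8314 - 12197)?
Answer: -19983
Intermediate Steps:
(-12714 - 3386) + (8314 - 12197) = -16100 - 3883 = -19983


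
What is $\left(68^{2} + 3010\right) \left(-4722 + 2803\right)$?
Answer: $-14649646$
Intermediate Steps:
$\left(68^{2} + 3010\right) \left(-4722 + 2803\right) = \left(4624 + 3010\right) \left(-1919\right) = 7634 \left(-1919\right) = -14649646$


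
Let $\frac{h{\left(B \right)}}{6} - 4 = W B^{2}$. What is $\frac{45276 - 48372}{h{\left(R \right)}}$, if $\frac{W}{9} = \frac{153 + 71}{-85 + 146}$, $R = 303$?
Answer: $- \frac{7869}{46271797} \approx -0.00017006$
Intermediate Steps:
$W = \frac{2016}{61}$ ($W = 9 \frac{153 + 71}{-85 + 146} = 9 \cdot \frac{224}{61} = \frac{2016}{61} \approx 33.049$)
$h{\left(B \right)} = 24 + \frac{12096 B^{2}}{61}$ ($h{\left(B \right)} = 24 + 6 \frac{2016 B^{2}}{61} = 24 + \frac{12096 B^{2}}{61}$)
$\frac{45276 - 48372}{h{\left(R \right)}} = \frac{45276 - 48372}{24 + \frac{12096 \cdot 303^{2}}{61}} = \frac{45276 - 48372}{24 + \frac{12096}{61} \cdot 91809} = - \frac{3096}{24 + \frac{1110521664}{61}} = - \frac{3096}{\frac{1110523128}{61}} = \left(-3096\right) \frac{61}{1110523128} = - \frac{7869}{46271797}$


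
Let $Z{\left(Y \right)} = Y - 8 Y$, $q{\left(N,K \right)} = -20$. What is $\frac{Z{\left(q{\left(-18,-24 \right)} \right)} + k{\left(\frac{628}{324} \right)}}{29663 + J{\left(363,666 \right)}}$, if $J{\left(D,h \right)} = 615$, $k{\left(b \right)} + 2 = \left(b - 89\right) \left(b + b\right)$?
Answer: $- \frac{654455}{99326979} \approx -0.0065889$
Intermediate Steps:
$k{\left(b \right)} = -2 + 2 b \left(-89 + b\right)$ ($k{\left(b \right)} = -2 + \left(b - 89\right) \left(b + b\right) = -2 + \left(-89 + b\right) 2 b = -2 + 2 b \left(-89 + b\right)$)
$Z{\left(Y \right)} = - 7 Y$
$\frac{Z{\left(q{\left(-18,-24 \right)} \right)} + k{\left(\frac{628}{324} \right)}}{29663 + J{\left(363,666 \right)}} = \frac{\left(-7\right) \left(-20\right) - \left(2 - \frac{49298}{6561} + 178 \cdot 628 \cdot \frac{1}{324}\right)}{29663 + 615} = \frac{140 - \left(2 - \frac{49298}{6561} + 178 \cdot 628 \cdot \frac{1}{324}\right)}{30278} = \left(140 - \left(\frac{28108}{81} - \frac{49298}{6561}\right)\right) \frac{1}{30278} = \left(140 - \frac{2227450}{6561}\right) \frac{1}{30278} = \left(- \frac{1308910}{6561}\right) \frac{1}{30278} = - \frac{654455}{99326979}$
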